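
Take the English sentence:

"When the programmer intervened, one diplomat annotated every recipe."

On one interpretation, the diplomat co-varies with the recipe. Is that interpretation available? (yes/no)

The paraphrase describes the scope ordering *every recipe* > *one diplomat*.
The adjunct clause does not contain *every recipe*, which is the matrix object.
Ordinary QR to a clause-peripheral position gives the wide-scope LF for the lower DP.

Yes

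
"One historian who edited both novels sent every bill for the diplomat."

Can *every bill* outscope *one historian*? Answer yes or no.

The relative clause *who edited both novels* modifies *one historian*, but *every bill* is not inside that relative clause — it is an argument of the matrix verb.
Nothing blocks QR of the lower DP to a position above the higher one, so inverse scope is available.

Yes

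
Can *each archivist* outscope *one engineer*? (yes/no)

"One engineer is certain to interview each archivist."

Raising constructions are monoclausal for scope purposes; *each archivist* is not separated from *one engineer* by any island.
Nothing blocks QR of the lower DP to a position above the higher one, so inverse scope is available.

Yes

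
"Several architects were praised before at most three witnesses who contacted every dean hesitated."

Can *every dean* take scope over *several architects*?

No

*every dean* sits inside the relative clause *who contacted every dean*, which is itself inside the adjunct *before at most three witnesses who contacted every dean hesitated*.
Both the relative clause and the enclosing adjunct are scope islands; QR cannot cross either.
There is no licit LF on which *every dean* c-commands *several architects*.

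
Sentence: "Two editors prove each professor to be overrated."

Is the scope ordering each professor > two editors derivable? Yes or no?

Yes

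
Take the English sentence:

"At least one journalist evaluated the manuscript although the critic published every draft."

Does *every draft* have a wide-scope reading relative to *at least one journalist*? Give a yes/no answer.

No

The target quantifier *every draft* is part of the adjunct clause *although the critic published every draft*.
Scope out of an adjunct clause is unavailable: QR respects the adjunct-island constraint.
So *every draft* cannot raise high enough to outscope *at least one journalist*; only the surface ordering *at least one journalist* > *every draft* is available.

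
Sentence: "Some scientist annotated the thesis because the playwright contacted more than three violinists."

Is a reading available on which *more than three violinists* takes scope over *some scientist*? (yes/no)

No

The target quantifier *more than three violinists* is part of the adjunct clause *because the playwright contacted more than three violinists*.
Scope out of an adjunct clause is unavailable: QR respects the adjunct-island constraint.
The inverse ordering *more than three violinists* > *some scientist* is therefore underivable.
(Only the surface reading survives: one fixed scientist with respect to all the relevant violinists.)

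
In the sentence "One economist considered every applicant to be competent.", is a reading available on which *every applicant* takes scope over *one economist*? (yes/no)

This is an ECM construction: *every applicant* is the infinitival subject, Case-marked by the matrix verb, and the infinitive is transparent for QR.
With no island boundary between them, the object can take inverse scope over the subject via ordinary QR within the clause.
Both orderings are possible: *one economist* > *every applicant* and *every applicant* > *one economist*.

Yes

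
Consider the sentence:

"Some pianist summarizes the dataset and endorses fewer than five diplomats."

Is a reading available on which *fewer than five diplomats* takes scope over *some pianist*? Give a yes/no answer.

No

*fewer than five diplomats* occurs within one conjunct of the coordinate structure (*endorses fewer than five diplomats*).
QR out of a conjunct would have to apply non-ATB, which the CSC forbids.
So *fewer than five diplomats* cannot raise high enough to outscope *some pianist*; only the surface ordering *some pianist* > *fewer than five diplomats* is available.
(Only the surface reading survives: one fixed pianist with respect to all the relevant diplomats.)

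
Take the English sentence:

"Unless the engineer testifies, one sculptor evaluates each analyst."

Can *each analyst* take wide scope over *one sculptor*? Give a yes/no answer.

Neither queried DP is inside the adjunct, so the adjunct-island constraint does not apply.
QR within a single clause is free, so the lower quantifier may take scope over the higher one.

Yes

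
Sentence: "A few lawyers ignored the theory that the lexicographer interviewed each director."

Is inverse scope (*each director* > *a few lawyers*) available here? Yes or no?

*each director* occurs within the complex NP *the theory that the lexicographer interviewed each director*.
A that-clause complement to a noun is an island; QR cannot cross the NP boundary.
Hence only narrow scope for *each director* (under *a few lawyers*) survives.

No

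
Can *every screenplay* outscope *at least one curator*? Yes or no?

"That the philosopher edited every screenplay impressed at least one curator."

*every screenplay* is embedded in the sentential subject *that the philosopher edited every screenplay*.
Clausal subjects are scope islands; QR from inside the subject into the matrix is barred.
There is no licit LF on which *every screenplay* c-commands *at least one curator*.

No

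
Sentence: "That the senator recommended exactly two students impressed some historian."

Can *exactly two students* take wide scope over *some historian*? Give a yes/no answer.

No

Structurally, *exactly two students* is inside the sentential subject *that the senator recommended exactly two students*.
The Sentential Subject Constraint rules out raising the quantifier out of the that-clause subject.
So *exactly two students* cannot raise to a position above *some historian*.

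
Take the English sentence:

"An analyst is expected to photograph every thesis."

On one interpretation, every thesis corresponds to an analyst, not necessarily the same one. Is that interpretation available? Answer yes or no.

Yes

This is the *every thesis* > *an analyst* reading.
The matrix predicate is a raising verb, whose infinitival complement is not a scope island — *every thesis* can QR into the matrix clause.
QR within a single clause is free, so the lower quantifier may take scope over the higher one.
So *every thesis* > *an analyst* is among the available readings.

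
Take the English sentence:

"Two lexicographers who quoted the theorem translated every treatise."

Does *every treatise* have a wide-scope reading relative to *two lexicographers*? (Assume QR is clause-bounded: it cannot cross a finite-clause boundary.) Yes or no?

The relative clause *who quoted the theorem* modifies *two lexicographers*, but *every treatise* is not inside that relative clause — it is an argument of the matrix verb.
Clause-internal QR can adjoin the lower DP above the subject, yielding the inverse reading.

Yes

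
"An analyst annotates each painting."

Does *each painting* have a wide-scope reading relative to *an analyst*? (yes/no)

*each painting* and *an analyst* are in the same minimal clause.
Nothing blocks QR of the lower DP to a position above the higher one, so inverse scope is available.

Yes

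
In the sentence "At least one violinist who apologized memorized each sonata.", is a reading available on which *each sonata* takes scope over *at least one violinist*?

The RC *who apologized* is an island, but *each sonata* is not inside it — it is the matrix object, a clausemate of *at least one violinist*.
Clause-internal QR can adjoin the lower DP above the subject, yielding the inverse reading.

Yes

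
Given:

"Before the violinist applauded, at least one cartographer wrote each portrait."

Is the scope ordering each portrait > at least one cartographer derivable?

Although there is an adjunct clause, *each portrait* is in the main clause, not inside the adjunct.
Ordinary QR to a clause-peripheral position gives the wide-scope LF for the lower DP.

Yes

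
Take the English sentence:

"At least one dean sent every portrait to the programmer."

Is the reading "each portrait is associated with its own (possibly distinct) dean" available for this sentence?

Yes

The paraphrase describes the scope ordering *every portrait* > *at least one dean*.
*at least one dean* and *every portrait* are co-arguments of the matrix verb, with nothing but a clause-internal boundary between them.
No island intervenes, so both surface and inverse scope are derivable.
The sentence is scopally ambiguous between *at least one dean* > *every portrait* and *every portrait* > *at least one dean*.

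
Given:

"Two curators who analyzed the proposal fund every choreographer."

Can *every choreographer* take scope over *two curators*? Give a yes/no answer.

Although the sentence contains a relative clause (*who analyzed the proposal*), *every choreographer* is outside it, in the matrix VP.
No island intervenes, so both surface and inverse scope are derivable.
The sentence is scopally ambiguous between *two curators* > *every choreographer* and *every choreographer* > *two curators*.

Yes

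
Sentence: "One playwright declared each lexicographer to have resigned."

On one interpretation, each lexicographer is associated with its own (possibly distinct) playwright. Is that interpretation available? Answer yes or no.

Yes

The paraphrase describes the scope ordering *each lexicographer* > *one playwright*.
The ECM infinitive is scope-transparent — *each lexicographer* is free to raise above *one playwright*.
Since no island is crossed, the inverse ordering is licensed alongside surface scope.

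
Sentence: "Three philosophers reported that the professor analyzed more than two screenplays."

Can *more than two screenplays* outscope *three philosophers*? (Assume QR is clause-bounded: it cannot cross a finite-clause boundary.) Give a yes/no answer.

No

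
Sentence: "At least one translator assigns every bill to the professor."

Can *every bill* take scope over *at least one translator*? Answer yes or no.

Both DPs are arguments of the same predicate; there is no clause or island boundary between them.
Nothing blocks QR of the lower DP to a position above the higher one, so inverse scope is available.
Both orderings are possible: *at least one translator* > *every bill* and *every bill* > *at least one translator*.

Yes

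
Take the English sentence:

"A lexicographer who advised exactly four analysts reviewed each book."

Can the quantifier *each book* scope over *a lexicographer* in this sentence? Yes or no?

Although the sentence contains a relative clause (*who advised exactly four analysts*), *each book* is outside it, in the matrix VP.
Ordinary QR to a clause-peripheral position gives the wide-scope LF for the lower DP.
The sentence is scopally ambiguous between *a lexicographer* > *each book* and *each book* > *a lexicographer*.

Yes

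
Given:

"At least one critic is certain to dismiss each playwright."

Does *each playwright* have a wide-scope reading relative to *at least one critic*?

Raising constructions are monoclausal for scope purposes; *each playwright* is not separated from *at least one critic* by any island.
Clause-internal QR can adjoin the lower DP above the subject, yielding the inverse reading.
So *each playwright* > *at least one critic* is among the available readings.

Yes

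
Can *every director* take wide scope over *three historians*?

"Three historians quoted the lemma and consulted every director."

No

*every director* occurs within one conjunct of the coordinate structure (*consulted every director*).
Asymmetric QR out of one conjunct violates the Coordinate Structure Constraint.
There is no licit LF on which *every director* c-commands *three historians*.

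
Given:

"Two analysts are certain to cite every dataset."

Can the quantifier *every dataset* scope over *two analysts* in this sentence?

Yes

Infinitival complements of raising predicates do not block QR; *every dataset* and *two analysts* are effectively clausemates.
QR within a single clause is free, so the lower quantifier may take scope over the higher one.
So *every dataset* > *two analysts* is among the available readings.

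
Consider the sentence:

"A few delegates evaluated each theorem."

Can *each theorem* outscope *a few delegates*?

*a few delegates* and *each theorem* are co-arguments of the matrix verb, with nothing but a clause-internal boundary between them.
No island intervenes, so both surface and inverse scope are derivable.
So *each theorem* > *a few delegates* is among the available readings.

Yes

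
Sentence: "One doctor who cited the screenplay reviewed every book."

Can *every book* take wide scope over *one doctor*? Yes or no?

Yes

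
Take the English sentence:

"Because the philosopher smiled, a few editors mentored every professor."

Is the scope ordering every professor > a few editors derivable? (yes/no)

*every professor* is a matrix argument; the adjunct is an island but the target quantifier is outside it.
Since no island is crossed, the inverse ordering is licensed alongside surface scope.

Yes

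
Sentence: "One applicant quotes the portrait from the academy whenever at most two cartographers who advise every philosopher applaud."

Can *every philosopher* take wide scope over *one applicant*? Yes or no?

Structurally, *every philosopher* is inside the relative clause *who advise every philosopher*, which is itself inside the adjunct *whenever at most two cartographers who advise every philosopher applaud*.
Even if one barrier were somehow void, the other would still block QR.
There is no licit LF on which *every philosopher* c-commands *one applicant*.
(Only the surface reading survives: one fixed applicant with respect to all the relevant philosophers.)

No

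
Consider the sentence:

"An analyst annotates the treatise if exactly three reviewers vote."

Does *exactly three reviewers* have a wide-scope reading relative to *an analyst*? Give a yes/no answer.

*exactly three reviewers* occurs within the adjunct clause *if exactly three reviewers vote*.
Adjuncts are opaque for quantifier raising; a quantifier in an adjunct stays inside it.
So *exactly three reviewers* cannot raise to a position above *an analyst*.
(Only the surface reading survives: one fixed analyst with respect to all the relevant reviewers.)

No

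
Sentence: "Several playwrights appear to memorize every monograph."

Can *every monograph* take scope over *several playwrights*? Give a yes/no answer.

*every monograph* is inside a raising infinitive, which is transparent to QR (no CP barrier), so it behaves as a matrix argument.
Since no island is crossed, the inverse ordering is licensed alongside surface scope.

Yes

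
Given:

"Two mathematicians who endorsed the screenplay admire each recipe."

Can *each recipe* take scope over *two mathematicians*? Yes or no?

Yes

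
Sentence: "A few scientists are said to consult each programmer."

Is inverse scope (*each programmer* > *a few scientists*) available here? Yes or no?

The matrix predicate is a raising verb, whose infinitival complement is not a scope island — *each programmer* can QR into the matrix clause.
Ordinary QR to a clause-peripheral position gives the wide-scope LF for the lower DP.
So *each programmer* > *a few scientists* is among the available readings.

Yes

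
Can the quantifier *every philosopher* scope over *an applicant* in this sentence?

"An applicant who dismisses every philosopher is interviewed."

No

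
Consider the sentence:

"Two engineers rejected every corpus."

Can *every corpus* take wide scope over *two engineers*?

Yes

Both DPs are arguments of the same predicate; there is no clause or island boundary between them.
Nothing blocks QR of the lower DP to a position above the higher one, so inverse scope is available.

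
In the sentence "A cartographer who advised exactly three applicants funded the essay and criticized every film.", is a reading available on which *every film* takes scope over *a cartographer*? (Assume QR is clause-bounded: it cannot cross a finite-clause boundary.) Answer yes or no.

Structurally, *every film* is inside one conjunct of the coordinate structure (*criticized every film*).
A quantifier cannot raise out of one conjunct of a coordination across the whole coordinate structure — the CSC applies to QR.
There is no licit LF on which *every film* c-commands *a cartographer*.
(Only the surface reading survives: one fixed cartographer with respect to all the relevant films.)

No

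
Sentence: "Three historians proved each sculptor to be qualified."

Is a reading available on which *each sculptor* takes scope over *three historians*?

ECM infinitives lack a CP barrier, so *each sculptor* can QR over the matrix subject *three historians*.
Nothing blocks QR of the lower DP to a position above the higher one, so inverse scope is available.

Yes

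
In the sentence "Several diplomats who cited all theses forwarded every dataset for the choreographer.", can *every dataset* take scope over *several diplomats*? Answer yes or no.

*every dataset* is a matrix argument; only *several diplomats* is modified by the relative clause *who cited all theses*, so the RC island is irrelevant to the target quantifier.
Ordinary QR to a clause-peripheral position gives the wide-scope LF for the lower DP.

Yes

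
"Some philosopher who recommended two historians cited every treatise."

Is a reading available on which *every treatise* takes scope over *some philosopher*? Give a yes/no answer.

*every treatise* sits in the matrix clause, not in the relative clause on *some philosopher*.
No island intervenes, so both surface and inverse scope are derivable.
Both orderings are possible: *some philosopher* > *every treatise* and *every treatise* > *some philosopher*.

Yes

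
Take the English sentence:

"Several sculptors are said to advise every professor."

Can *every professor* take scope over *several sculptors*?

Yes

Infinitival complements of raising predicates do not block QR; *every professor* and *several sculptors* are effectively clausemates.
Clause-internal QR can adjoin the lower DP above the subject, yielding the inverse reading.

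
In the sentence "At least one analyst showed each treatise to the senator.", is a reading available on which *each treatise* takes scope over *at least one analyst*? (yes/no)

Yes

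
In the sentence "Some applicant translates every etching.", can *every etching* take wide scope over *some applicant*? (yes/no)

Yes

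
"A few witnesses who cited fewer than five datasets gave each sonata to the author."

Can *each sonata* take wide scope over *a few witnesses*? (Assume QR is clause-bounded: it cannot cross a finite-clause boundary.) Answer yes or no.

The RC *who cited fewer than five datasets* is an island, but *each sonata* is not inside it — it is the matrix object, a clausemate of *a few witnesses*.
With no island boundary between them, the object can take inverse scope over the subject via ordinary QR within the clause.
Both orderings are possible: *a few witnesses* > *each sonata* and *each sonata* > *a few witnesses*.

Yes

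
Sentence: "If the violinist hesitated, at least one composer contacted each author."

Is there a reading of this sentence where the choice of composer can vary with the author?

Yes

The described interpretation is the *each author* > *at least one composer* scoping.
Although there is an adjunct clause, *each author* is in the main clause, not inside the adjunct.
Nothing blocks QR of the lower DP to a position above the higher one, so inverse scope is available.
So *each author* > *at least one composer* is among the available readings.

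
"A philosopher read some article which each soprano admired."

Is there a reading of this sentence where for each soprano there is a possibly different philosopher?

No

The paraphrase describes the scope ordering *each soprano* > *a philosopher*.
Structurally, *each soprano* is inside the relative clause *which each soprano admired* modifying *some article*.
Relative clauses are scope islands: a quantifier cannot QR out of a relative clause to take scope in the matrix clause.
So *each soprano* cannot raise to a position above *a philosopher*.
(Only the surface reading survives: one fixed philosopher with respect to all the relevant sopranos.)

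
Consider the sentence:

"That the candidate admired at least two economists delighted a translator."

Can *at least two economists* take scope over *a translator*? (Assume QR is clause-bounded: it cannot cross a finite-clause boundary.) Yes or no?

The DP *at least two economists* is contained in the sentential subject *that the candidate admired at least two economists*.
The Sentential Subject Constraint rules out raising the quantifier out of the that-clause subject.
*at least two economists* > *a translator* would require crossing that boundary, which is illicit.

No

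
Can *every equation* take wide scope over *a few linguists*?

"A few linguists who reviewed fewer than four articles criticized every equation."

The relative clause *who reviewed fewer than four articles* modifies *a few linguists*, but *every equation* is not inside that relative clause — it is an argument of the matrix verb.
Clause-internal QR can adjoin the lower DP above the subject, yielding the inverse reading.

Yes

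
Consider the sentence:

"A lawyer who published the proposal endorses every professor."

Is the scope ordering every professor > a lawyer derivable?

The RC *who published the proposal* is an island, but *every professor* is not inside it — it is the matrix object, a clausemate of *a lawyer*.
With no island boundary between them, the object can take inverse scope over the subject via ordinary QR within the clause.

Yes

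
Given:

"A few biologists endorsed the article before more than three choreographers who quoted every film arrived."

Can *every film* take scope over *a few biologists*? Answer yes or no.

The target quantifier *every film* is part of the relative clause *who quoted every film*, which is itself inside the adjunct *before more than three choreographers who quoted every film arrived*.
Two island boundaries intervene — the relative clause and the adjunct. Either alone would block QR.
Hence only narrow scope for *every film* (under *a few biologists*) survives.

No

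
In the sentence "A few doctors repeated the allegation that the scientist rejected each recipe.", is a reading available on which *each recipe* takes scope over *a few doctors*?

No

The target quantifier *each recipe* is part of the complex NP *the allegation that the scientist rejected each recipe*.
The Complex NP Constraint bars QR out of the complement clause of a noun.
So *each recipe* cannot raise to a position above *a few doctors*.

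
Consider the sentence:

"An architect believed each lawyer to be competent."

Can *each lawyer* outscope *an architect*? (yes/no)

Yes

The ECM infinitive is scope-transparent — *each lawyer* is free to raise above *an architect*.
Ordinary QR to a clause-peripheral position gives the wide-scope LF for the lower DP.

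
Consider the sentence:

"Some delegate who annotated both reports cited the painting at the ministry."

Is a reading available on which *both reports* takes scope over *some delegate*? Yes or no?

*both reports* sits inside the relative clause *who annotated both reports*.
Relative clauses block scope extraction: QR cannot target a position outside the modified NP.
*both reports* is confined to the island and cannot take scope over *some delegate*.

No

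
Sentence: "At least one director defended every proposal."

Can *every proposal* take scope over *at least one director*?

Both DPs are arguments of the same predicate; there is no clause or island boundary between them.
Since no island is crossed, the inverse ordering is licensed alongside surface scope.

Yes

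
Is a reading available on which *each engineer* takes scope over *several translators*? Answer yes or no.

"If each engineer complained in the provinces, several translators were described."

No

*each engineer* is embedded in the adjunct clause *if each engineer complained in the provinces*.
Adjuncts are opaque for quantifier raising; a quantifier in an adjunct stays inside it.
So the wide-scope reading for *each engineer* is blocked.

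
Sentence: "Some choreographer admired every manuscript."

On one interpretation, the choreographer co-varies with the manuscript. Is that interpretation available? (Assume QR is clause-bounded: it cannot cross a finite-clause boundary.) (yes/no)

Yes

The paraphrase describes the scope ordering *every manuscript* > *some choreographer*.
*every manuscript* and *some choreographer* are in the same minimal clause.
Nothing blocks QR of the lower DP to a position above the higher one, so inverse scope is available.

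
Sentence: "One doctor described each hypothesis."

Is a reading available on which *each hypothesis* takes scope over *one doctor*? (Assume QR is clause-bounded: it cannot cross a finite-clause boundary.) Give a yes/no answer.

*one doctor* and *each hypothesis* are co-arguments of the matrix verb, with nothing but a clause-internal boundary between them.
Ordinary QR to a clause-peripheral position gives the wide-scope LF for the lower DP.

Yes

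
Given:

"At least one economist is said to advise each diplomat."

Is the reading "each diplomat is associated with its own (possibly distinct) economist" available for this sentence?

Yes

That reading corresponds to *each diplomat* > *at least one economist*.
*each diplomat* is inside a raising infinitive, which is transparent to QR (no CP barrier), so it behaves as a matrix argument.
With no island boundary between them, the object can take inverse scope over the subject via ordinary QR within the clause.
Both orderings are possible: *at least one economist* > *each diplomat* and *each diplomat* > *at least one economist*.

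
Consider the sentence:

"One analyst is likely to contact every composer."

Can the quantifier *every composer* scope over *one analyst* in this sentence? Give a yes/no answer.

Yes

*every composer* is the object of the infinitival complement of a raising predicate; raising infinitives are transparent for QR, so the two DPs are in effect clausemates.
No island intervenes, so both surface and inverse scope are derivable.
So *every composer* > *one analyst* is among the available readings.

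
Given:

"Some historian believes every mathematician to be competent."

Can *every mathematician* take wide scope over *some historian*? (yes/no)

The ECM infinitive is scope-transparent — *every mathematician* is free to raise above *some historian*.
Since no island is crossed, the inverse ordering is licensed alongside surface scope.
Both orderings are possible: *some historian* > *every mathematician* and *every mathematician* > *some historian*.

Yes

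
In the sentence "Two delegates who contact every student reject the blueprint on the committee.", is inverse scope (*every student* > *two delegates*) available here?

*every student* occurs within the relative clause *who contact every student*.
QR out of a relative clause is ruled out by the relative-clause island constraint.
There is no licit LF on which *every student* c-commands *two delegates*.

No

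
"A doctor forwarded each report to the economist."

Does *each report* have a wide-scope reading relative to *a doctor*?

Both DPs are arguments of the same predicate; there is no clause or island boundary between them.
Clause-internal QR can adjoin the lower DP above the subject, yielding the inverse reading.

Yes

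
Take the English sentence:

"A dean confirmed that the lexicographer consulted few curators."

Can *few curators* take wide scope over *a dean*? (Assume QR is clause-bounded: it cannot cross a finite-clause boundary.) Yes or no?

*few curators* sits inside the finite complement clause *that the lexicographer consulted few curators*.
Under clause-bounded QR, a quantifier in an embedded finite clause cannot raise into the matrix clause.
The inverse ordering *few curators* > *a dean* is therefore underivable.
(Only the surface reading survives: one fixed dean with respect to all the relevant curators.)

No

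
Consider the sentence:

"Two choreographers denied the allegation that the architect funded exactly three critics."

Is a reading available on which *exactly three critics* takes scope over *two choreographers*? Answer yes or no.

No

*exactly three critics* occurs within the complex NP *the allegation that the architect funded exactly three critics*.
The complex NP is opaque for QR — the quantifier is frozen inside the noun's complement.
Hence only narrow scope for *exactly three critics* (under *two choreographers*) survives.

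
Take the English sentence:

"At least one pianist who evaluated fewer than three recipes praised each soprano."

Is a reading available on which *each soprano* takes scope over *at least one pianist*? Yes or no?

Yes

*each soprano* is a matrix argument; only *at least one pianist* is modified by the relative clause *who evaluated fewer than three recipes*, so the RC island is irrelevant to the target quantifier.
With no island boundary between them, the object can take inverse scope over the subject via ordinary QR within the clause.
Both orderings are possible: *at least one pianist* > *each soprano* and *each soprano* > *at least one pianist*.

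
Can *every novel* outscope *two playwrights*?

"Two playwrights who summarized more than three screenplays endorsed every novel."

Yes

The RC *who summarized more than three screenplays* is an island, but *every novel* is not inside it — it is the matrix object, a clausemate of *two playwrights*.
With no island boundary between them, the object can take inverse scope over the subject via ordinary QR within the clause.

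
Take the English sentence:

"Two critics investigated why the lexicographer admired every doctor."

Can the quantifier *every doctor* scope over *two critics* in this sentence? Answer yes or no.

The DP *every doctor* is contained in the embedded question *why the lexicographer admired every doctor*.
An indirect question is a wh-island; the filled [Spec,CP] blocks QR across the CP edge.
Hence only narrow scope for *every doctor* (under *two critics*) survives.

No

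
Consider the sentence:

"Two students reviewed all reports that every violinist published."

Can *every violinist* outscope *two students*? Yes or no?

Structurally, *every violinist* is inside the relative clause *that every violinist published* modifying *all reports*.
The relative clause forms an island for QR, so the quantifier is confined to the head noun's restrictor.
Hence only narrow scope for *every violinist* (under *two students*) survives.

No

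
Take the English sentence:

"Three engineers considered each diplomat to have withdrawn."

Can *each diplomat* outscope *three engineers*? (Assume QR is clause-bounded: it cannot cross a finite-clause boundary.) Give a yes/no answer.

This is an ECM construction: *each diplomat* is the infinitival subject, Case-marked by the matrix verb, and the infinitive is transparent for QR.
Nothing blocks QR of the lower DP to a position above the higher one, so inverse scope is available.
The sentence is scopally ambiguous between *three engineers* > *each diplomat* and *each diplomat* > *three engineers*.

Yes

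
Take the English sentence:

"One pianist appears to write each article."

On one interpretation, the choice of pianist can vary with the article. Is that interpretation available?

That reading corresponds to *each article* > *one pianist*.
*each article* is the object of the infinitival complement of a raising predicate; raising infinitives are transparent for QR, so the two DPs are in effect clausemates.
Ordinary QR to a clause-peripheral position gives the wide-scope LF for the lower DP.

Yes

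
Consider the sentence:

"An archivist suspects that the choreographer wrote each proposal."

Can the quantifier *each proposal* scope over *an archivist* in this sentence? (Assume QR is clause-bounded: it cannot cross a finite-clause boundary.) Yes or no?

No

*each proposal* sits inside the finite complement clause *that the choreographer wrote each proposal*.
With QR restricted to its own tensed clause, the embedded quantifier cannot reach a matrix scope position.
So *each proposal* cannot raise to a position above *an archivist*.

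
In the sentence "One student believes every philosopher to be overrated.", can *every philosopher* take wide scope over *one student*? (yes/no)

Yes

This is an ECM construction: *every philosopher* is the infinitival subject, Case-marked by the matrix verb, and the infinitive is transparent for QR.
With no island boundary between them, the object can take inverse scope over the subject via ordinary QR within the clause.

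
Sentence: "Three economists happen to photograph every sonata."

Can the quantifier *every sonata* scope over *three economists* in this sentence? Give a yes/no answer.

The matrix predicate is a raising verb, whose infinitival complement is not a scope island — *every sonata* can QR into the matrix clause.
Clause-internal QR can adjoin the lower DP above the subject, yielding the inverse reading.

Yes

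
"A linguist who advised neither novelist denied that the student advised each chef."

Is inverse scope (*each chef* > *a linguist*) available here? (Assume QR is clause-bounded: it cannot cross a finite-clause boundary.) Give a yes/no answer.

No

Structurally, *each chef* is inside the finite complement clause *that the student advised each chef*.
Under clause-bounded QR, a quantifier in an embedded finite clause cannot raise into the matrix clause.
Hence only narrow scope for *each chef* (under *a linguist*) survives.
(Only the surface reading survives: one fixed linguist with respect to all the relevant chefs.)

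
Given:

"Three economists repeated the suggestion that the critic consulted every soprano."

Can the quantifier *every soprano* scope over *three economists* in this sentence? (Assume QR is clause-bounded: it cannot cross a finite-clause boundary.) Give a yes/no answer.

*every soprano* occurs within the complex NP *the suggestion that the critic consulted every soprano*.
Noun-complement clauses are scope islands (the Complex NP Constraint): a quantifier inside one cannot scope into the matrix.
So *every soprano* cannot raise to a position above *three economists*.

No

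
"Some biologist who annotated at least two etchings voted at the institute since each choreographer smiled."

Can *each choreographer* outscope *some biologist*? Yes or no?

No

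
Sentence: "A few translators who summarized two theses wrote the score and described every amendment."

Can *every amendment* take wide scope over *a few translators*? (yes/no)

Structurally, *every amendment* is inside one conjunct of the coordinate structure (*described every amendment*).
QR out of a conjunct would have to apply non-ATB, which the CSC forbids.
The inverse ordering *every amendment* > *a few translators* is therefore underivable.

No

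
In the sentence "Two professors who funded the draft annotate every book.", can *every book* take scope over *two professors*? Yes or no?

Yes

Although the sentence contains a relative clause (*who funded the draft*), *every book* is outside it, in the matrix VP.
With no island boundary between them, the object can take inverse scope over the subject via ordinary QR within the clause.
Both orderings are possible: *two professors* > *every book* and *every book* > *two professors*.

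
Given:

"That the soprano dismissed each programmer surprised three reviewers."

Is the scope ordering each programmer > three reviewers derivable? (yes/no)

No

The DP *each programmer* is contained in the sentential subject *that the soprano dismissed each programmer*.
The Sentential Subject Constraint rules out raising the quantifier out of the that-clause subject.
There is no licit LF on which *each programmer* c-commands *three reviewers*.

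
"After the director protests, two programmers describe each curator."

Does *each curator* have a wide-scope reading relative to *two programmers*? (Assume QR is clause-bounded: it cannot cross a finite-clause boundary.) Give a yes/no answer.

Yes

The adjunct clause does not contain *each curator*, which is the matrix object.
Ordinary QR to a clause-peripheral position gives the wide-scope LF for the lower DP.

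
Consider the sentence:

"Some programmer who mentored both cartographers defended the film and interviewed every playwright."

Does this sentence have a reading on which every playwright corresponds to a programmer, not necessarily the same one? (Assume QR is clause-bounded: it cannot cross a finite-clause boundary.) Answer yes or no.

This is the *every playwright* > *some programmer* reading.
*every playwright* sits inside one conjunct of the coordinate structure (*interviewed every playwright*).
Asymmetric QR out of one conjunct violates the Coordinate Structure Constraint.
So the wide-scope reading for *every playwright* is blocked.

No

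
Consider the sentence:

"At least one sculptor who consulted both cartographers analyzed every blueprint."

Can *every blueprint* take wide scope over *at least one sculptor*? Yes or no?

Yes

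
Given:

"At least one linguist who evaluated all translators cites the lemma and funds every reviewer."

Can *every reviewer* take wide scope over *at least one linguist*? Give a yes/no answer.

No

Structurally, *every reviewer* is inside one conjunct of the coordinate structure (*funds every reviewer*).
Asymmetric QR out of one conjunct violates the Coordinate Structure Constraint.
*every reviewer* is confined to the island and cannot take scope over *at least one linguist*.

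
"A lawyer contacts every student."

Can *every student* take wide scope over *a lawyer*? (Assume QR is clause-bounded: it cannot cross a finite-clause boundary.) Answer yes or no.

Yes

Both DPs are arguments of the same predicate; there is no clause or island boundary between them.
No island intervenes, so both surface and inverse scope are derivable.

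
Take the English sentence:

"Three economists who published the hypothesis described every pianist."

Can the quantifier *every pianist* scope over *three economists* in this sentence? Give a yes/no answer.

Yes

Although the sentence contains a relative clause (*who published the hypothesis*), *every pianist* is outside it, in the matrix VP.
Since no island is crossed, the inverse ordering is licensed alongside surface scope.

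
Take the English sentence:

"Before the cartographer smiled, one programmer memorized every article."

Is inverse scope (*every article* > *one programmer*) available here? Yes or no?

Yes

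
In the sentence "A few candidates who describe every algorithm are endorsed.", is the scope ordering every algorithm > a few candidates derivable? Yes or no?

No

Structurally, *every algorithm* is inside the relative clause *who describe every algorithm*.
Relative clauses are scope islands: a quantifier cannot QR out of a relative clause to take scope in the matrix clause.
The inverse ordering *every algorithm* > *a few candidates* is therefore underivable.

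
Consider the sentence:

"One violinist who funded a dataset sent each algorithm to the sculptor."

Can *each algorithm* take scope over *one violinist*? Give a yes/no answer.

Yes

*each algorithm* sits in the matrix clause, not in the relative clause on *one violinist*.
Clause-internal QR can adjoin the lower DP above the subject, yielding the inverse reading.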